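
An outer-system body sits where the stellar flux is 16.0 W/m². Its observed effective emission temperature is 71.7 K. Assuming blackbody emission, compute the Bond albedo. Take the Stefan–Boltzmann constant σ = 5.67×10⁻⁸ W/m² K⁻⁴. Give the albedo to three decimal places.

From σT⁴ = S(1−α)/4 we invert for α: 1−α = 4σT⁴/S.
4σT⁴ = 4·5.67×10⁻⁸·(71.7)⁴ = 5.994 W/m².
Hence α = 1 − 5.994/16.00 = 0.6254.

0.625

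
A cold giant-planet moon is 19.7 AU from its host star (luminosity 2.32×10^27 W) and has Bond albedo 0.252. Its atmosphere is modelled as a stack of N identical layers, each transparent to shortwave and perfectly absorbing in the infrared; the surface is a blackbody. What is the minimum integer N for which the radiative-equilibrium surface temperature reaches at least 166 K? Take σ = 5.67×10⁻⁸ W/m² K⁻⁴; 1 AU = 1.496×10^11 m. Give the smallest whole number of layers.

10

d = 19.7 × 1.496×10^11 m = 2.947×10^12 m.
Spreading L over a sphere of radius d: S = 2.32×10^27/(4π·2.95×10^12²) = 21.26 W/m².
The effective emission temperature is T_e = [S(1−α)/(4σ)]^¼ = 91.50 K.
Need (N+1)T_e⁴ ≥ T_s⁴, i.e. N+1 ≥ (166/91.50)⁴ = 10.832.
So N ≥ 9.832; the smallest integer is N = 10.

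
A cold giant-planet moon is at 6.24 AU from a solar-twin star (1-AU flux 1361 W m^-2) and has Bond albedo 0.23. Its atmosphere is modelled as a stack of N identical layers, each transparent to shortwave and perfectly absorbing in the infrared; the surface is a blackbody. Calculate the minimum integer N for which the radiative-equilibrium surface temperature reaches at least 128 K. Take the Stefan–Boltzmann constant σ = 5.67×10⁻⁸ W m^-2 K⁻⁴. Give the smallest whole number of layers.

By the inverse-square law, S = 1361/6.24² = 34.95 W m^-2.
OLR = S(1−α)/4 = 6.729 W m^-2; the top layer radiates at T_e = 104.4 K.
T_s = (N+1)^(1/4)·T_e ≥ 128 K requires N+1 ≥ (T_s/T_e)⁴ = (128/104.4)⁴ = 2.262.
The minimum whole number is N = 2.

2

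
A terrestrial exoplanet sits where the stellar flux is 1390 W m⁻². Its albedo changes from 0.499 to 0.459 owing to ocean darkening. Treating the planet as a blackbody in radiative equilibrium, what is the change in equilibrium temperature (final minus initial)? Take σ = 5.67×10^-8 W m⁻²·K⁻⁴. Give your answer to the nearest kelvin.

Initial: T₁ = [S(1−0.499)/(4σ)]^(1/4) = 235.4 K.
With α = 0.459, T₂ = 240.0 K.
Change: 240.0 − 235.4 = 4.564 K.

5 K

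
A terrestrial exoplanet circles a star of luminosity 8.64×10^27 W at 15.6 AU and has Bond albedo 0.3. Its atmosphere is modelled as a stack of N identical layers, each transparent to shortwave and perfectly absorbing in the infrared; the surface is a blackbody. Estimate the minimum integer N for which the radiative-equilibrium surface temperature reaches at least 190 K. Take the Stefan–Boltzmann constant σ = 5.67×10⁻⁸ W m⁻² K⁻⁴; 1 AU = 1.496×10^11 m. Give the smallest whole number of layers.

3

d = 15.6 × 1.496×10^11 m = 2.334×10^12 m.
Spreading L over a sphere of radius d: S = 8.64×10^27/(4π·2.33×10^12²) = 126.2 W m⁻².
Top-of-atmosphere balance: σT_e⁴ = S(1−α)/4 = 22.09 W m⁻² → T_e = 140.5 K.
Need (N+1)T_e⁴ ≥ T_s⁴, i.e. N+1 ≥ (190/140.5)⁴ = 3.345.
So N ≥ 2.345; the smallest integer is N = 3.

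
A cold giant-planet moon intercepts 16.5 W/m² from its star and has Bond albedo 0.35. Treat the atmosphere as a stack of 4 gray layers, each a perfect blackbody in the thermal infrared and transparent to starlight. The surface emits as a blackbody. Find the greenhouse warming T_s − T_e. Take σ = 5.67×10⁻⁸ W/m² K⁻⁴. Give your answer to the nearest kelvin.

41 kelvin

OLR = S(1−α)/4 = 2.681 W/m²; the top layer radiates at T_e = 82.93 K.
Surface: T_s = (5)^¼·T_e = 124.0 K.
Warming: T_s − T_e = 41.08 K.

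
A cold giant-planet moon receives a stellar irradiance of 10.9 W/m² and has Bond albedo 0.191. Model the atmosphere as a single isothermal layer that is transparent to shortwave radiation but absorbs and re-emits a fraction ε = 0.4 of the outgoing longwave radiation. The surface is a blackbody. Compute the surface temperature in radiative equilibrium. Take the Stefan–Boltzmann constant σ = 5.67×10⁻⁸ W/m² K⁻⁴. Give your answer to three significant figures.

At the top of the atmosphere, σT_e⁴ = S(1−α)/4 = 2.205 W/m², giving T_e = 78.96 K.
Surface balance with a leaky layer gives σT_s⁴ = σT_e⁴·2/(2−ε), so T_s = T_e·[2/(2−0.4)]^(1/4) = 83.50 K.

83.5 kelvin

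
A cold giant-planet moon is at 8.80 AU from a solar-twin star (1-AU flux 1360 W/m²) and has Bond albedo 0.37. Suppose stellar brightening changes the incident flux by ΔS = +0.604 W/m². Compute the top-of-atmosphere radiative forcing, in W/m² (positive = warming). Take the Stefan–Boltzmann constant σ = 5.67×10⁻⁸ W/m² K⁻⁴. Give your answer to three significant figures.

0.0951 W/m²

Flux at the orbit: S = 1360/(8.80)² = 17.56 W/m².
Only a fraction (1−α) is absorbed and it's spread over 4πR², so ΔF = (1−α)ΔS/4 = 0.09513 W/m².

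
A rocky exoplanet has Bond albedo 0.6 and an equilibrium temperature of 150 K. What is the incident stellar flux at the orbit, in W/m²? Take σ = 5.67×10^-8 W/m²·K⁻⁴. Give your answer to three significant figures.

From S(1−α)/4 = σT⁴: S = 4σT⁴/(1−α).
σT⁴ = 5.67×10⁻⁸·(150)⁴ = 28.70 W/m².
S = 4·28.70/0.4 = 287.0 W/m².

287 W/m²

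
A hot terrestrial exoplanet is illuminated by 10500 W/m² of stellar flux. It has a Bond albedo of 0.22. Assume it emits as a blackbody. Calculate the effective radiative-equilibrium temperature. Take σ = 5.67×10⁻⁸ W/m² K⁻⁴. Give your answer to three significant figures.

436 kelvin

The planet absorbs (1−α)S over its disc πR² and re-emits over 4πR², so the mean absorbed flux is (1−0.22)·10500/4 = 2048 W/m².
In equilibrium σT⁴ equals this, so T = 435.9 K.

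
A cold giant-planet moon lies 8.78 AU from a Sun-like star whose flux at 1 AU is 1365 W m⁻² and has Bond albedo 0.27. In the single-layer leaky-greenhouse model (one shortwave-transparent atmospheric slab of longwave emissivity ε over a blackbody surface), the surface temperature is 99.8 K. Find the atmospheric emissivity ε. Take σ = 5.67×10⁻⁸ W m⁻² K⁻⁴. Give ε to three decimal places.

0.851

Irradiance scales as 1/d², so S = 1365 W m⁻² × (1/8.78)² = 17.71 W m⁻².
Effective temperature: T_e = [S(1−α)/(4σ)]^(1/4) = 86.89 K.
Inverting T_s⁴ = 2T_e⁴/(2−ε): (T_e/T_s)⁴ = 0.5745, so ε = 2(1 − 0.5745) = 0.8510.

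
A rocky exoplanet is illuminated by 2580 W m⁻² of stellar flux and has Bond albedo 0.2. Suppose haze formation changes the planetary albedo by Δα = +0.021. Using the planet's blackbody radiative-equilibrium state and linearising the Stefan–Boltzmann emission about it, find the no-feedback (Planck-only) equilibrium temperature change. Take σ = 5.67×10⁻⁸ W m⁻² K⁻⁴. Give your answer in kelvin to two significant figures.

-2.0 kelvin

Reference equilibrium: T_e = [S(1−α)/(4σ)]^(1/4) = 308.9 K.
TOA radiative forcing: ΔF = −S·Δα/4 = −2580·(+0.021)/4 = -13.55 W m⁻².
Planck response: λ_P = 4σT_e³ = 4·5.67×10⁻⁸·(308.9)³ = 6.683 W m⁻²/K.
ΔT₀ = ΔF/λ_P = -13.55/6.683 = -2.03 K.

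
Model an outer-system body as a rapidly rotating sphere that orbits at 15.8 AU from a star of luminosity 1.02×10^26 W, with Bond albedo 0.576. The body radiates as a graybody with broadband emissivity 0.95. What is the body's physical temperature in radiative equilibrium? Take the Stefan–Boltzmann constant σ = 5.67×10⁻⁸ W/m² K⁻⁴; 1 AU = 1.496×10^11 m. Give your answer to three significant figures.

41.1 kelvin

d = 15.8 × 1.496×10^11 m = 2.364×10^12 m.
Flux at the orbit: S = L/(4πd²) = 1.02×10^26/(4π·(2.36×10^12)²) = 1.453 W/m².
Absorbed flux (global mean): S(1−α)/4 = 1.453·0.424/4 = 0.1540 W/m².
Equating to εσT⁴ with ε = 0.95: T = (0.1540/0.95σ)^(1/4) = 41.12 K.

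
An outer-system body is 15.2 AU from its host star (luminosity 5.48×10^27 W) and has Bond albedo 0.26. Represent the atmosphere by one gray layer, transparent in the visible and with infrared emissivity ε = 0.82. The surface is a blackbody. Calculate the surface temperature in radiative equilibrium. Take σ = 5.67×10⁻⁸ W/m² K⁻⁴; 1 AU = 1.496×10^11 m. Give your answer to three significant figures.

147 K

Orbital distance: d = 15.2 AU = 2.274×10^12 m.
S = L/(4πd²) = 84.34 W/m².
The planet radiates to space at T_e = [S(1−α)/(4σ)]^(1/4) = 128.8 K.
The surface balance (absorbed SW + ε·downward IR = σT_s⁴) with T_a⁴ = T_s⁴/2 reduces to T_s = T_e·[2/(2−ε)]^¼ = 147.0 K.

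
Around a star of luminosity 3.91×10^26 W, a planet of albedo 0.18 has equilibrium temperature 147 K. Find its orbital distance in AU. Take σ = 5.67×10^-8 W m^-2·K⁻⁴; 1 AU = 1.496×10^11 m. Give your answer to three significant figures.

3.28 AU

The flux needed for this T is 4σT⁴/(1−0.18) = 129.2 W m^-2.
Then d = [L/(4πS)]^(1/2) = 4.908×10^11 m, i.e. 3.281 AU.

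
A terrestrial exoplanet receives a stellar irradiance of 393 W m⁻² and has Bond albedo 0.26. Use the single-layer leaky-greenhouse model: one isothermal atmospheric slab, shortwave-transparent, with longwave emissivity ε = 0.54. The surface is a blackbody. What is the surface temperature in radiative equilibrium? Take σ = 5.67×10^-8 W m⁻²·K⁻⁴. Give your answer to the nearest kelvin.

205 K

Effective emission temperature (TOA balance): σT_e⁴ = S(1−α)/4 = 72.70 W m⁻² → T_e = 189.2 K.
The surface balance (absorbed SW + ε·downward IR = σT_s⁴) with T_a⁴ = T_s⁴/2 reduces to T_s = T_e·[2/(2−ε)]^¼ = 204.7 K.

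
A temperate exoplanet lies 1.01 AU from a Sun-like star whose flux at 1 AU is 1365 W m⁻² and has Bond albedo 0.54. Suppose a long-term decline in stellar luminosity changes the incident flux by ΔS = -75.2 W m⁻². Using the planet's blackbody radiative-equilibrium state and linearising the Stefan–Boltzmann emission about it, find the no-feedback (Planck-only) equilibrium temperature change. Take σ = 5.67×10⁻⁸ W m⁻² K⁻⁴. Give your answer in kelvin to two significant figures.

-3.2 K

Flux at the orbit: S = 1365/(1.01)² = 1338 W m⁻².
Unperturbed T_e = [1338·(1−0.54)/(4σ)]^¼ = 228.2 K.
Only a fraction (1−α) is absorbed and it's spread over 4πR², so ΔF = (1−α)ΔS/4 = -8.648 W m⁻².
Linearising σT⁴ gives d(σT⁴)/dT = 4σT_e³ = 2.697 W m⁻² per K.
Hence the no-feedback warming is ΔF/(4σT_e³) = -3.21 K.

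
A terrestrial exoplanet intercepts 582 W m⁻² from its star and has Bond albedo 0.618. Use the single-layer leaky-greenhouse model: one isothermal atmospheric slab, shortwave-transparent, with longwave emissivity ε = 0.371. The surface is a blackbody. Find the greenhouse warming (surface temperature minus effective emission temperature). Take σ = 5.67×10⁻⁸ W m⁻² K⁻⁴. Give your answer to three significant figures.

9.31 K

The planet radiates to space at T_e = [S(1−α)/(4σ)]^(1/4) = 176.9 K.
The surface balance (absorbed SW + ε·downward IR = σT_s⁴) with T_a⁴ = T_s⁴/2 reduces to T_s = T_e·[2/(2−ε)]^¼ = 186.3 K.
Greenhouse warming: T_s − T_e = 9.313 K.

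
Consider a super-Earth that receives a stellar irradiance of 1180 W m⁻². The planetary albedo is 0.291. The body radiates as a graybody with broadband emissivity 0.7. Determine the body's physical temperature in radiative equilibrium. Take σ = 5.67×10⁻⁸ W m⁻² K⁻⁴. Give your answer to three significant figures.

Averaging over the sphere, the absorbed flux is S(1−α)/4 = 209.2 W m⁻².
Equating to εσT⁴ with ε = 0.7: T = (209.2/0.7σ)^(1/4) = 269.4 K.

269 K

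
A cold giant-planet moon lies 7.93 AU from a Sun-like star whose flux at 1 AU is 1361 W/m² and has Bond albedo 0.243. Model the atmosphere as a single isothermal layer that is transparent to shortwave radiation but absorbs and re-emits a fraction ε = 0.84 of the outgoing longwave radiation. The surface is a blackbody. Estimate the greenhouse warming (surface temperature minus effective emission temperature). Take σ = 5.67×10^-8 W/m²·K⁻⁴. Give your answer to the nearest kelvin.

13 K

Flux at the orbit: S = 1361/(7.93)² = 21.64 W/m².
At the top of the atmosphere, σT_e⁴ = S(1−α)/4 = 4.096 W/m², giving T_e = 92.19 K.
The surface balance (absorbed SW + ε·downward IR = σT_s⁴) with T_a⁴ = T_s⁴/2 reduces to T_s = T_e·[2/(2−ε)]^¼ = 105.6 K.
The atmosphere warms the surface by 13.45 K.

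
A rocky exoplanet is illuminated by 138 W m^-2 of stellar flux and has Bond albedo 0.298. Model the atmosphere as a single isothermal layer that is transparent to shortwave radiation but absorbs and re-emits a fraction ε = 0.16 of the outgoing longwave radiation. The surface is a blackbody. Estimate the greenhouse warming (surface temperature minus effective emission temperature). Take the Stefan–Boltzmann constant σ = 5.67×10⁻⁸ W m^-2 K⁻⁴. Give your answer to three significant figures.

3.03 kelvin

Effective emission temperature (TOA balance): σT_e⁴ = S(1−α)/4 = 24.22 W m^-2 → T_e = 143.8 K.
Surface balance with a leaky layer gives σT_s⁴ = σT_e⁴·2/(2−ε), so T_s = T_e·[2/(2−0.16)]^(1/4) = 146.8 K.
The atmosphere warms the surface by 3.028 K.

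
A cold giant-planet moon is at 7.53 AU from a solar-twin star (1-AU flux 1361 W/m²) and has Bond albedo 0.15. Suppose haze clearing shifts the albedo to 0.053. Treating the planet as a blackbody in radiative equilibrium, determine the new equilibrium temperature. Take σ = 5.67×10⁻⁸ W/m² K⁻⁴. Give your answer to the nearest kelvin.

100 K

Flux at the orbit: S = 1361/(7.53)² = 24.00 W/m².
With the new albedo, S(1−α₂)/4 = 5.683 W/m², so T₂ = 100.1 K.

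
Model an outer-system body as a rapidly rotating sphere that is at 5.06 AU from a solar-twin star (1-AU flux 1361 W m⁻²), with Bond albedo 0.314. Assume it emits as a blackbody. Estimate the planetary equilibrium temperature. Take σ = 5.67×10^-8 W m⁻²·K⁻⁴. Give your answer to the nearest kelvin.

113 kelvin

Flux at the orbit: S = 1361/(5.06)² = 53.16 W m⁻².
Averaging over the sphere, the absorbed flux is S(1−α)/4 = 9.116 W m⁻².
In equilibrium σT⁴ equals this, so T = 112.6 K.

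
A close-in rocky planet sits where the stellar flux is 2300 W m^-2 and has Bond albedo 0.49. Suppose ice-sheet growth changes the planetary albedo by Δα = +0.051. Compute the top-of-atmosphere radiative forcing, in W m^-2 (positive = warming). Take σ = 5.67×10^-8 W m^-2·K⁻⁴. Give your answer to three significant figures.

-29.3 W m^-2

ΔF = −(S/4)Δα = −(2300/4)×(+0.051) = -29.32 W m^-2.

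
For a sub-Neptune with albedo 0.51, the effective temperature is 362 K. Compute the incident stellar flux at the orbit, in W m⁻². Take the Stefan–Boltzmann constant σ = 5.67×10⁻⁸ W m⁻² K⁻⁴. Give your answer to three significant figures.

Invert the energy balance for S: S = 4σT⁴/(1−α).
The emitted flux is σT⁴ = 973.7 W m⁻².
S = 4·973.7/0.49 = 7948 W m⁻².

7950 W m⁻²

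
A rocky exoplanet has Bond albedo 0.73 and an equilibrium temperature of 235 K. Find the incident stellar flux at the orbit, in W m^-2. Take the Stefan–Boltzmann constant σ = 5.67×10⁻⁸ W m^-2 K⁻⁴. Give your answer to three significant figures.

2560 W m^-2

Invert the energy balance for S: S = 4σT⁴/(1−α).
σT⁴ = 5.67×10⁻⁸·(235)⁴ = 172.9 W m^-2.
So S = 4×172.9/(1−0.73) = 2562 W m^-2.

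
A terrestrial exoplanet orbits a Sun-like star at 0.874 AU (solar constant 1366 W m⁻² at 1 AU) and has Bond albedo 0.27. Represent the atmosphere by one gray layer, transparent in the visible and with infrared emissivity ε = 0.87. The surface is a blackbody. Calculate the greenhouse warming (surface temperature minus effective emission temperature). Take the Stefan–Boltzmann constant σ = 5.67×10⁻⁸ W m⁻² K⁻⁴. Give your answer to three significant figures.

Flux at the orbit: S = 1366/(0.874)² = 1788 W m⁻².
At the top of the atmosphere, σT_e⁴ = S(1−α)/4 = 326.4 W m⁻², giving T_e = 275.4 K.
The surface balance (absorbed SW + ε·downward IR = σT_s⁴) with T_a⁴ = T_s⁴/2 reduces to T_s = T_e·[2/(2−ε)]^¼ = 317.7 K.
T_s − T_e = 317.7 − 275.4 = 42.26 K.

42.3 K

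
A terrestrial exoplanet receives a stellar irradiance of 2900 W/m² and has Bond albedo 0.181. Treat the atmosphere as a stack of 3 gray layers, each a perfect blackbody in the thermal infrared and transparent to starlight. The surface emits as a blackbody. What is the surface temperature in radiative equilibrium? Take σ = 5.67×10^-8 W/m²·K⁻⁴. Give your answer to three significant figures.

OLR = S(1−α)/4 = 593.8 W/m²; the top layer radiates at T_e = 319.9 K.
With N = 3 opaque layers, T_s = (N+1)^(1/4)·T_e = 4^(1/4)·319.9 = 452.4 K.

452 K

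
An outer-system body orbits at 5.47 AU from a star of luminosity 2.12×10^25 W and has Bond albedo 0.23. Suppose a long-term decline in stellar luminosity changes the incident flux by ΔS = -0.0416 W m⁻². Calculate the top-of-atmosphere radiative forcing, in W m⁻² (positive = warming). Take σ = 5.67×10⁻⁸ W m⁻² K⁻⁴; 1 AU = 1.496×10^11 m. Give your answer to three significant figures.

-0.00801 W m⁻²

d = 5.47 × 1.496×10^11 m = 8.183×10^11 m.
Spreading L over a sphere of radius d: S = 2.12×10^25/(4π·8.18×10^11²) = 2.519 W m⁻².
Only a fraction (1−α) is absorbed and it's spread over 4πR², so ΔF = (1−α)ΔS/4 = -0.008008 W m⁻².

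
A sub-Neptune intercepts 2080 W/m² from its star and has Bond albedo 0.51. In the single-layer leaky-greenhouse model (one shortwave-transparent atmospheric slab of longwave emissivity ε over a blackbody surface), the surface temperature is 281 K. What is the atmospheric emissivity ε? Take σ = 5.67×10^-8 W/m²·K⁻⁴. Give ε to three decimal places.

TOA balance gives T_e = 258.9 K.
Since (2−ε)/2 = (T_e/T_s)⁴ = 0.7208, ε = 0.5585.

0.558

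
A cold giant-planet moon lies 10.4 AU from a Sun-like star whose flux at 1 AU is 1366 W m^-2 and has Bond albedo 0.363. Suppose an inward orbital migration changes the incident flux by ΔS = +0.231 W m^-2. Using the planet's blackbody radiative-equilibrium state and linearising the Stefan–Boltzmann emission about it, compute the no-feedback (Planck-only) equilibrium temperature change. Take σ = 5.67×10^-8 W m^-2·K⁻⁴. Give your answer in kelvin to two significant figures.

By the inverse-square law, S = 1366/10.4² = 12.63 W m^-2.
The baseline emission temperature is T_e = 77.17 K.
ΔF = Δ[S(1−α)]/4 = (1−0.363)·+0.231/4 = 0.03679 W m^-2.
Linearising σT⁴ gives d(σT⁴)/dT = 4σT_e³ = 0.1042 W m^-2 per K.
So ΔT₀ = 0.03679/0.1042 = 0.353 K.

0.35 K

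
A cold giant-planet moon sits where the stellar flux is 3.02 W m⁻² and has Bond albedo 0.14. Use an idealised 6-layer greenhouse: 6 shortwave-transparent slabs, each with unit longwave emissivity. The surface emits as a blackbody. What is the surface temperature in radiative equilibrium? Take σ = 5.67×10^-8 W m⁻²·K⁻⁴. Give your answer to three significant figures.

94.6 K

The effective emission temperature is T_e = [S(1−α)/(4σ)]^¼ = 58.17 K.
Layer-by-layer balance gives σT_s⁴ = (N+1)σT_e⁴, so T_s = 7^¼·58.17 = 94.62 K.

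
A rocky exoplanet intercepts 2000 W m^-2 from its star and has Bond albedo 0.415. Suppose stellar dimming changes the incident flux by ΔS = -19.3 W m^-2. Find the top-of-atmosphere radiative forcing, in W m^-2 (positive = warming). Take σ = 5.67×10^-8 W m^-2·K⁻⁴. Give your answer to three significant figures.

TOA radiative forcing: ΔF = (1−α)ΔS/4 = 0.585·(-19.3)/4 = -2.823 W m^-2.

-2.82 W m^-2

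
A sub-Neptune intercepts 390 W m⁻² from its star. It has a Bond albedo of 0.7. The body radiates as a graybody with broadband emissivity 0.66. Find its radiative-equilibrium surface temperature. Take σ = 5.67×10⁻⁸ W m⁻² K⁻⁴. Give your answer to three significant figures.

167 K

Averaging over the sphere, the absorbed flux is S(1−α)/4 = 29.25 W m⁻².
Radiative balance εσT⁴ = 29.25 gives T = [29.25/(0.66·σ)]^(1/4) = 167.2 K.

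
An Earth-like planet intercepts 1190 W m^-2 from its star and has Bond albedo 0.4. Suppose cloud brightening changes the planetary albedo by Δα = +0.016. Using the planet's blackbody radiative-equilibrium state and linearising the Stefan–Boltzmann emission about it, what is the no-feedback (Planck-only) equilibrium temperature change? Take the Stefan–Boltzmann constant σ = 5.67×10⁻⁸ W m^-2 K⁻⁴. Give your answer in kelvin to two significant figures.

-1.6 K

Unperturbed T_e = [1190·(1−0.4)/(4σ)]^¼ = 236.9 K.
The change in absorbed flux is Δ[S(1−α)/4] = −SΔα/4 = -4.760 W m^-2.
The Planck feedback parameter is 4σT_e³ = 3.014 W m^-2/K.
So ΔT₀ = -4.760/3.014 = -1.58 K.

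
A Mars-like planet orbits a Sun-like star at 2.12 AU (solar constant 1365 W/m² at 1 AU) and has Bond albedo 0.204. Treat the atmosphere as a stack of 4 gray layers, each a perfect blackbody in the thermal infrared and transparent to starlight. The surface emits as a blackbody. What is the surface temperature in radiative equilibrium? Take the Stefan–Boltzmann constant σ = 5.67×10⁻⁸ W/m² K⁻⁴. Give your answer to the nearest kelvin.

Flux at the orbit: S = 1365/(2.12)² = 303.7 W/m².
OLR = S(1−α)/4 = 60.44 W/m²; the top layer radiates at T_e = 180.7 K.
With N = 4 opaque layers, T_s = (N+1)^(1/4)·T_e = 5^(1/4)·180.7 = 270.2 K.

270 kelvin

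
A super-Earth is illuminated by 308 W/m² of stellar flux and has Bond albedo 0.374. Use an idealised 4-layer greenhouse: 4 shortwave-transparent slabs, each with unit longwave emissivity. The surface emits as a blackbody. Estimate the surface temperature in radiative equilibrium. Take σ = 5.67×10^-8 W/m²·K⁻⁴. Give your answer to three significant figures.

255 kelvin

Top-of-atmosphere balance: σT_e⁴ = S(1−α)/4 = 48.20 W/m² → T_e = 170.8 K.
With N = 4 opaque layers, T_s = (N+1)^(1/4)·T_e = 5^(1/4)·170.8 = 255.3 K.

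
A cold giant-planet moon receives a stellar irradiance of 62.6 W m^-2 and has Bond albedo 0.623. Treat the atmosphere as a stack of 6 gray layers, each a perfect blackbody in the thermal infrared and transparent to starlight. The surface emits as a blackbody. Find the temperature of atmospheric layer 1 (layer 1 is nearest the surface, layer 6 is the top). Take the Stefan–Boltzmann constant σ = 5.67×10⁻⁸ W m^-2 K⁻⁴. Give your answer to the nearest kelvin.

The effective emission temperature is T_e = [S(1−α)/(4σ)]^¼ = 101.0 K.
The net upward flux σT_e⁴ is constant between every pair of levels, so T_k⁴ = (N+1−k)T_e⁴.
With k = 1: T_1 = (6+1−1)^¼·101.0 K = 158.1 K.

158 kelvin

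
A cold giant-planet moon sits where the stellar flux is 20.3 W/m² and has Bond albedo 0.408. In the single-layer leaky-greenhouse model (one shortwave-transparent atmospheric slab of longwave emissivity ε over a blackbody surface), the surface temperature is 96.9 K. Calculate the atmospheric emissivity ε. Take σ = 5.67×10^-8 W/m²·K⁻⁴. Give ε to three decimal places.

Effective temperature: T_e = [S(1−α)/(4σ)]^(1/4) = 85.32 K.
T_s⁴ = T_e⁴·2/(2−ε) → ε = 2 − 2(T_e/T_s)⁴ = 2 − 2·(85.32/96.9)⁴ = 0.7980.

0.798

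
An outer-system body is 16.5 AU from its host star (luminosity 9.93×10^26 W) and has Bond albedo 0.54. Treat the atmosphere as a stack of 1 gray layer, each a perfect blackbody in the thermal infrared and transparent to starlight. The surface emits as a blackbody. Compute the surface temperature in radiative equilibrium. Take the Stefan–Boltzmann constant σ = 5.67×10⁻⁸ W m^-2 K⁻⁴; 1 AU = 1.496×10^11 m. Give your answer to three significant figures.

85.2 K

d = 16.5 × 1.496×10^11 m = 2.468×10^12 m.
Spreading L over a sphere of radius d: S = 9.93×10^26/(4π·2.47×10^12²) = 12.97 W m^-2.
Top-of-atmosphere balance: σT_e⁴ = S(1−α)/4 = 1.491 W m^-2 → T_e = 71.62 K.
With N = 1 opaque layers, T_s = (N+1)^(1/4)·T_e = 2^(1/4)·71.62 = 85.17 K.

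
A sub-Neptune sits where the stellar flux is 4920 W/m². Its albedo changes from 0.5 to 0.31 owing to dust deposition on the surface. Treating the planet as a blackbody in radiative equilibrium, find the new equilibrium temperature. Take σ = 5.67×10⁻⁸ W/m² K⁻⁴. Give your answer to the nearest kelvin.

350 kelvin

T₂ = [S(1−α₂)/(4σ)]^(1/4) = [4920·0.69/(4σ)]^(1/4) = 349.8 K.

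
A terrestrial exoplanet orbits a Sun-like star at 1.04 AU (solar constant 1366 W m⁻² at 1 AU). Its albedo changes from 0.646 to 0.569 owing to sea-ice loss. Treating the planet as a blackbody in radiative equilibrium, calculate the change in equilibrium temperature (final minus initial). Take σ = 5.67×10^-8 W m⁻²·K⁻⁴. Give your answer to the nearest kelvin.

By the inverse-square law, S = 1366/1.04² = 1263 W m⁻².
With α = 0.646, T₁ = 210.7 K.
Final:   T₂ = [S(1−0.569)/(4σ)]^(1/4) = 221.3 K.
Change: 221.3 − 210.7 = 10.63 K.

11 K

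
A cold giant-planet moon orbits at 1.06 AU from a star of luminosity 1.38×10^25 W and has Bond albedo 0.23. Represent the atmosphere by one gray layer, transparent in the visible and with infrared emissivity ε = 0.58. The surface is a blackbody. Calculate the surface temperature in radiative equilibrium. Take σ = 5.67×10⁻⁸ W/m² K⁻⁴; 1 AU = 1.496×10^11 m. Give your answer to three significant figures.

120 K

d = 1.06 × 1.496×10^11 m = 1.586×10^11 m.
S = L/(4πd²) = 43.67 W/m².
Effective emission temperature (TOA balance): σT_e⁴ = S(1−α)/4 = 8.407 W/m² → T_e = 110.3 K.
For a single slab of emissivity ε, T_s⁴ = 2T_e⁴/(2−ε); thus T_s = 110.3·(1.408)^(1/4) = 120.2 K.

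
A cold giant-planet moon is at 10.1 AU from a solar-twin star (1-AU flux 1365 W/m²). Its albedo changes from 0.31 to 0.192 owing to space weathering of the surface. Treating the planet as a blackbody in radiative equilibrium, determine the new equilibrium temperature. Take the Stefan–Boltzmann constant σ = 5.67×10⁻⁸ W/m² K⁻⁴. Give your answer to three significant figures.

83.1 kelvin

Flux at the orbit: S = 1365/(10.1)² = 13.38 W/m².
New equilibrium: T₂ = [(1−0.192)·13.38/(4σ)]^(1/4) = 83.09 K.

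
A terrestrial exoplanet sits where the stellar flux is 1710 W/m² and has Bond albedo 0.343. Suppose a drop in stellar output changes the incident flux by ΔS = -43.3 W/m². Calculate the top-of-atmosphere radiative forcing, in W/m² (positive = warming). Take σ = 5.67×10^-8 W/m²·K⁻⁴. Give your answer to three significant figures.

-7.11 W/m²

ΔF = Δ[S(1−α)]/4 = (1−0.343)·-43.3/4 = -7.112 W/m².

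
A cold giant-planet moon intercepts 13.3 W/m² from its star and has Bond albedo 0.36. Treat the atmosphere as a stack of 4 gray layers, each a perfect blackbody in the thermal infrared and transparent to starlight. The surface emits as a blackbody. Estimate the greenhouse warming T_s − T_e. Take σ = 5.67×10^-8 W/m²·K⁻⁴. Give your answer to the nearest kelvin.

Top-of-atmosphere balance: σT_e⁴ = S(1−α)/4 = 2.128 W/m² → T_e = 78.27 K.
Surface: T_s = (5)^¼·T_e = 117.0 K.
Warming: T_s − T_e = 38.77 K.

39 K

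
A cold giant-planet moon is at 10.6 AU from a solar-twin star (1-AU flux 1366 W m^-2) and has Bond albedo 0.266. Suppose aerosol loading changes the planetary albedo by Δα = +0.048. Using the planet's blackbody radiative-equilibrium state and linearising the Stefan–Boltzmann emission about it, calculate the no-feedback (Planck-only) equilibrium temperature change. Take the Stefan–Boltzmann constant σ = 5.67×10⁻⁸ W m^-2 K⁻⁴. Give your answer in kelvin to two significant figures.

By the inverse-square law, S = 1366/10.6² = 12.16 W m^-2.
The baseline emission temperature is T_e = 79.20 K.
TOA radiative forcing: ΔF = −S·Δα/4 = −12.16·(+0.048)/4 = -0.1459 W m^-2.
Linearising σT⁴ gives d(σT⁴)/dT = 4σT_e³ = 0.1127 W m^-2 per K.
Hence the no-feedback warming is ΔF/(4σT_e³) = -1.29 K.

-1.3 kelvin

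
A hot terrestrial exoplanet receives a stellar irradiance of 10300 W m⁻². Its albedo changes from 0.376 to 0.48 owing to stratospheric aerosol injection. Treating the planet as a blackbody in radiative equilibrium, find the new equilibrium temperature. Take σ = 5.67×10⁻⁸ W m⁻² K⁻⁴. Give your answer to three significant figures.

392 K

With the new albedo, S(1−α₂)/4 = 1339 W m⁻², so T₂ = 392.0 K.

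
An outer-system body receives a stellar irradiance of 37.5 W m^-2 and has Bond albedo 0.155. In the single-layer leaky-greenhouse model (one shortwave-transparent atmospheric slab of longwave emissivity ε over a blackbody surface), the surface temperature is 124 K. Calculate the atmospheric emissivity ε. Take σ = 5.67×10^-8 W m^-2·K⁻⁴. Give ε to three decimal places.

First, T_e = [37.50·(1−0.155)/(4σ)]^(1/4) = 108.7 K.
Since (2−ε)/2 = (T_e/T_s)⁴ = 0.5910, ε = 0.8181.

0.818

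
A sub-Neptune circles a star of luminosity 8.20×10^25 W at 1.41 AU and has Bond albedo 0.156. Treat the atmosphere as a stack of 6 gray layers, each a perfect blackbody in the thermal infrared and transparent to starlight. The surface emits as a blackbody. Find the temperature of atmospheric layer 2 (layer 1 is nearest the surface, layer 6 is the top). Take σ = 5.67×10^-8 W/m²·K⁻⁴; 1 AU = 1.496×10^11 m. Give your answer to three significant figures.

d = 1.41 × 1.496×10^11 m = 2.109×10^11 m.
Flux at the orbit: S = L/(4πd²) = 8.20×10^25/(4π·(2.11×10^11)²) = 146.7 W/m².
The effective emission temperature is T_e = [S(1−α)/(4σ)]^¼ = 152.8 K.
The net upward flux σT_e⁴ is constant between every pair of levels, so T_k⁴ = (N+1−k)T_e⁴.
T_2 = (5)^(1/4)·152.8 = 228.6 K.

229 kelvin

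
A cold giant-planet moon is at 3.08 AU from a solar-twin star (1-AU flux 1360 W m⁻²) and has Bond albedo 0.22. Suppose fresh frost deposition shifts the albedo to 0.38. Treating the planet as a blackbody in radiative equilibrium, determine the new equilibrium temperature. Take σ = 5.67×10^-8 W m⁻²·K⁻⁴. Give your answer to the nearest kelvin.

Irradiance scales as 1/d², so S = 1360 W m⁻² × (1/3.08)² = 143.4 W m⁻².
New equilibrium: T₂ = [(1−0.38)·143.4/(4σ)]^(1/4) = 140.7 K.

141 K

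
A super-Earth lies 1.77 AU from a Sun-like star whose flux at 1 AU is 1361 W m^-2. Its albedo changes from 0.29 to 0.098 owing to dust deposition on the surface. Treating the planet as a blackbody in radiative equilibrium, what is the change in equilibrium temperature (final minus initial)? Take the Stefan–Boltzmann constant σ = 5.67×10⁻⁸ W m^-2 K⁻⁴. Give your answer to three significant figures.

11.8 K

By the inverse-square law, S = 1361/1.77² = 434.4 W m^-2.
With α = 0.29, T₁ = 192.0 K.
After:  T₂ = [434.4·0.902/(4σ)]^(1/4) = 203.9 K.
Change: 203.9 − 192.0 = 11.84 K.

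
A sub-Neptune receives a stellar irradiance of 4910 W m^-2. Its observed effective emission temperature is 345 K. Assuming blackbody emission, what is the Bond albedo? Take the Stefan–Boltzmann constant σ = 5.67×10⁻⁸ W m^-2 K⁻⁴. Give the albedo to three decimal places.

0.346

Rearranging the radiative balance, α = 1 − 4σT⁴/S.
σT⁴ = 803.3 W m^-2, so 4σT⁴ = 3213 W m^-2.
Hence α = 1 − 3213/4910 = 0.3456.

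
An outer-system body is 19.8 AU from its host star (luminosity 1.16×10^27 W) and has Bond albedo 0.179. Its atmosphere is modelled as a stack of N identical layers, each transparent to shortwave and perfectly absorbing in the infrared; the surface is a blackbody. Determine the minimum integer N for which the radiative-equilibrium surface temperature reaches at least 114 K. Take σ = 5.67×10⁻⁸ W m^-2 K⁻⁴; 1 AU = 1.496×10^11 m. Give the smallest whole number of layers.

4

Orbital distance: d = 19.8 AU = 2.962×10^12 m.
Spreading L over a sphere of radius d: S = 1.16×10^27/(4π·2.96×10^12²) = 10.52 W m^-2.
Top-of-atmosphere balance: σT_e⁴ = S(1−α)/4 = 2.159 W m^-2 → T_e = 78.56 K.
Need (N+1)T_e⁴ ≥ T_s⁴, i.e. N+1 ≥ (114/78.56)⁴ = 4.435.
The minimum whole number is N = 4.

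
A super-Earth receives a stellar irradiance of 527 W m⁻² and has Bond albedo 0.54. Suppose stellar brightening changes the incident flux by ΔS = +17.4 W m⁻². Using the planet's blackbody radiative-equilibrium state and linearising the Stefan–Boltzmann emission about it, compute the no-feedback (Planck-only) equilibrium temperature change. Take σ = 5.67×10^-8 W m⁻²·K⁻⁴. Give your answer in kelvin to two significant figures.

Unperturbed T_e = [527.0·(1−0.54)/(4σ)]^¼ = 180.8 K.
ΔF = Δ[S(1−α)]/4 = (1−0.54)·+17.4/4 = 2.001 W m⁻².
Linearising σT⁴ gives d(σT⁴)/dT = 4σT_e³ = 1.341 W m⁻² per K.
Hence the no-feedback warming is ΔF/(4σT_e³) = 1.49 K.

1.5 kelvin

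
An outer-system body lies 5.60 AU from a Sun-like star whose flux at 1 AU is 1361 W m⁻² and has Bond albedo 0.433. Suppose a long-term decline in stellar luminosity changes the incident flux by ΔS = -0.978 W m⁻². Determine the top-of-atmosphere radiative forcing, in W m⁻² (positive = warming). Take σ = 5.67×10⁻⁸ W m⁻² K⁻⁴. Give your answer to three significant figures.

By the inverse-square law, S = 1361/5.60² = 43.40 W m⁻².
TOA radiative forcing: ΔF = (1−α)ΔS/4 = 0.567·(-0.978)/4 = -0.1386 W m⁻².

-0.139 W m⁻²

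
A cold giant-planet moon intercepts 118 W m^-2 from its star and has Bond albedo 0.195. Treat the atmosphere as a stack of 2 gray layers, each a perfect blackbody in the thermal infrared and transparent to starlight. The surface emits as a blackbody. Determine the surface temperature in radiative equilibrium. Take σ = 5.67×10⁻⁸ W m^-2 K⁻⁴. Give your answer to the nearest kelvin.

188 K

OLR = S(1−α)/4 = 23.75 W m^-2; the top layer radiates at T_e = 143.1 K.
For an N-layer opaque stack, T_s⁴ = (N+1)T_e⁴, hence T_s = (3)^(1/4)×143.1 K = 188.3 K.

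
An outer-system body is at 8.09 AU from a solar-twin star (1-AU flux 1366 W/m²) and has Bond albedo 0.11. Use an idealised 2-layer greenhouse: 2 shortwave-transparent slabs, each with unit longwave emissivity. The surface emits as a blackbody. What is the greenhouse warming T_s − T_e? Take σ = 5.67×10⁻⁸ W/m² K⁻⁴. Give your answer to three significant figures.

Irradiance scales as 1/d², so S = 1366 W/m² × (1/8.09)² = 20.87 W/m².
OLR = S(1−α)/4 = 4.644 W/m²; the top layer radiates at T_e = 95.13 K.
T_s = (N+1)^(1/4)·T_e = 125.2 K.
Warming: T_s − T_e = 30.07 K.

30.1 K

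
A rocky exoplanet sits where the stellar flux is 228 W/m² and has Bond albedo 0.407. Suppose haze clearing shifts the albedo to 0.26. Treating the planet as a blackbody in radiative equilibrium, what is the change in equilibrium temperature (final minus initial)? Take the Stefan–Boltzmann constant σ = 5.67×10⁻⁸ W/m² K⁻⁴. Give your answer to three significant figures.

8.89 kelvin

Initial: T₁ = [S(1−0.407)/(4σ)]^(1/4) = 156.3 K.
Final:   T₂ = [S(1−0.26)/(4σ)]^(1/4) = 165.2 K.
Change: 165.2 − 156.3 = 8.895 K.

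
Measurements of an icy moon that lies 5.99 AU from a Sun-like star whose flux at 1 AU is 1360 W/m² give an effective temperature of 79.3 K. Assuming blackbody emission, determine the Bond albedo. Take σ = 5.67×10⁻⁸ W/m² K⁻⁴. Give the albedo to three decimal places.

By the inverse-square law, S = 1360/5.99² = 37.90 W/m².
Rearranging the radiative balance, α = 1 − 4σT⁴/S.
4σT⁴ = 4·5.67×10⁻⁸·(79.3)⁴ = 8.969 W/m².
1−α = 8.969/37.90 = 0.2366, so α = 0.7634.

0.763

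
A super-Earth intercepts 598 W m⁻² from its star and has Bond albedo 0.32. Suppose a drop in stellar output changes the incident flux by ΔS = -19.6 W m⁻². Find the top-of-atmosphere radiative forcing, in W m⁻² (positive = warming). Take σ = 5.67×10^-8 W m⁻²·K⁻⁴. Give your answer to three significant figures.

-3.33 W m⁻²

ΔF = Δ[S(1−α)]/4 = (1−0.32)·-19.6/4 = -3.332 W m⁻².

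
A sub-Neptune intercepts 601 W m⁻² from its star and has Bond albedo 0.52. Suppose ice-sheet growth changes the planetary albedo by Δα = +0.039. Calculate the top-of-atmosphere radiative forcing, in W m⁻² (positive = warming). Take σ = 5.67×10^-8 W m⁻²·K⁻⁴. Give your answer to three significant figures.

-5.86 W m⁻²

TOA radiative forcing: ΔF = −S·Δα/4 = −601.0·(+0.039)/4 = -5.860 W m⁻².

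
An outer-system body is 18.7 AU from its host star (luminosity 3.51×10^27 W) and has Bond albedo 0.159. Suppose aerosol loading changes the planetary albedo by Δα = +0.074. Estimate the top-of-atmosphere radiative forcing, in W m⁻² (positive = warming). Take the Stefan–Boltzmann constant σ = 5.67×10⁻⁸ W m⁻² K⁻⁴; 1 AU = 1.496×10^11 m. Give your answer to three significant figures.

-0.660 W m⁻²

d = 18.7 × 1.496×10^11 m = 2.798×10^12 m.
S = L/(4πd²) = 35.69 W m⁻².
The change in absorbed flux is Δ[S(1−α)/4] = −SΔα/4 = -0.6603 W m⁻².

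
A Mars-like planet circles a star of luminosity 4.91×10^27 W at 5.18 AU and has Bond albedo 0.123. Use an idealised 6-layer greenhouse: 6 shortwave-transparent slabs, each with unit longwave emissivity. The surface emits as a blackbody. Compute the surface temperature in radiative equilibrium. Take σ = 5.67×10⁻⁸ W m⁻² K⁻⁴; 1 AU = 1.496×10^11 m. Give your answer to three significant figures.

364 K

Orbital distance: d = 5.18 AU = 7.749×10^11 m.
S = L/(4πd²) = 650.7 W m⁻².
Top-of-atmosphere balance: σT_e⁴ = S(1−α)/4 = 142.7 W m⁻² → T_e = 224.0 K.
Layer-by-layer balance gives σT_s⁴ = (N+1)σT_e⁴, so T_s = 7^¼·224.0 = 364.3 K.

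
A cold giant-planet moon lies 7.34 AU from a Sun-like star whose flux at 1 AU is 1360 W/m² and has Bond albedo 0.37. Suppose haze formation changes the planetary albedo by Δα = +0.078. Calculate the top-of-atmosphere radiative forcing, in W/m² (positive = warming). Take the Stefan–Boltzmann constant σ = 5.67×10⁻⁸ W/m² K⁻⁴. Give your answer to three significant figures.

Irradiance scales as 1/d², so S = 1360 W/m² × (1/7.34)² = 25.24 W/m².
ΔF = −(S/4)Δα = −(25.24/4)×(+0.078) = -0.4922 W/m².

-0.492 W/m²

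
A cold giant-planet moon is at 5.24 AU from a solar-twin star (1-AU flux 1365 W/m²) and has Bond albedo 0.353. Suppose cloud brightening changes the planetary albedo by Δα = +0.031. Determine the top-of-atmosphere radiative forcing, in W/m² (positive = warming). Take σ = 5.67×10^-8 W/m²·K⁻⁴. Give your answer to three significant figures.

By the inverse-square law, S = 1365/5.24² = 49.71 W/m².
TOA radiative forcing: ΔF = −S·Δα/4 = −49.71·(+0.031)/4 = -0.3853 W/m².

-0.385 W/m²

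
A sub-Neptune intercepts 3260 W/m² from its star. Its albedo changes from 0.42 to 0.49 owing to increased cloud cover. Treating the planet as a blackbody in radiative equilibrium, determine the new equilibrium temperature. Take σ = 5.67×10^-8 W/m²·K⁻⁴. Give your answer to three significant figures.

New equilibrium: T₂ = [(1−0.49)·3260/(4σ)]^(1/4) = 292.6 K.

293 K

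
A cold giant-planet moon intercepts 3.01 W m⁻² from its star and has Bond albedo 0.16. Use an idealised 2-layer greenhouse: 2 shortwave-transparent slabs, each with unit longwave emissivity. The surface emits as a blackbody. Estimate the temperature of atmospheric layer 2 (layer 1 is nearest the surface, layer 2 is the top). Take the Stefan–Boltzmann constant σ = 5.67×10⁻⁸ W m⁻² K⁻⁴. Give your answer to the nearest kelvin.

The effective emission temperature is T_e = [S(1−α)/(4σ)]^¼ = 57.78 K.
In the N-layer model, layer k (counted from the surface) has T_k = (N+1−k)^(1/4)·T_e.
With k = 2: T_2 = (2+1−2)^¼·57.78 K = 57.78 K.

58 K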